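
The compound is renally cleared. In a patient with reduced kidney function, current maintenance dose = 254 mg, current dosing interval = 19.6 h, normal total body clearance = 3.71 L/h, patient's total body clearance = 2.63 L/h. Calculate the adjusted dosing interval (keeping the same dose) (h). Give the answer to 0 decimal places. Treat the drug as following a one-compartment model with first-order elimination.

To keep the same average steady-state level, dosing rate must scale with clearance.
CL ratio = 2.63 / 3.71 = 0.7089
New interval (same dose) = 19.6 / 0.7089 = 27.65 h

28 h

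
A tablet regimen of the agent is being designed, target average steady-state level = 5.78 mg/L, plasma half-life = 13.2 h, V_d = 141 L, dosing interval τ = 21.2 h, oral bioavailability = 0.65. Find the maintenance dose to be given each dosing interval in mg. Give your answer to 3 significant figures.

k = ln2 / t½ = 0.693147 / 13.2 = 0.05251 h⁻¹
CL = k × Vd = 0.05251 × 141 = 7.404 L/h
At steady state, F × (Dose/τ) = Css × CL.
Dose = Css × CL × τ / F = 5.78 × 7.404 × 21.2 / 0.65 = 1396 mg

1400 mg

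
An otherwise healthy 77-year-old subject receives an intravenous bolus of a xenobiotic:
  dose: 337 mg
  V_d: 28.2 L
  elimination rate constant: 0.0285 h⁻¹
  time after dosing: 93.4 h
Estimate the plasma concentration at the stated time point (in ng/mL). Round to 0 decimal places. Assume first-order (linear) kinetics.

C₀ = Dose / Vd = 337.0 / 28.2 = 11.95 mg/L
C = C₀ · e^(−k·t) = 11.95 × e^(−0.02850 × 93.4)
  = 11.95 × 0.06982 = 0.8343 mg/L
Convert: 0.8343 mg/L × 1000 = 834.3 ng/mL

834 ng/mL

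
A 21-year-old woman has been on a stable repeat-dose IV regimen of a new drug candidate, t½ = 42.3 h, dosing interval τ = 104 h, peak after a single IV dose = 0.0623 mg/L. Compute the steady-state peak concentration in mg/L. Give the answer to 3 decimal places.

0.076 mg/L

k = ln2 / t½ = 0.693147 / 42.3 = 0.01639 h⁻¹
e^(−kτ) = e^(−0.01639 × 104) = 0.1819
Accumulation ratio R = 1 / (1 − e^(−kτ)) = 1 / (1 − 0.1819) = 1.222
Steady-state peak = C₀ × R = 0.0623 × 1.222 = 0.07613 mg/L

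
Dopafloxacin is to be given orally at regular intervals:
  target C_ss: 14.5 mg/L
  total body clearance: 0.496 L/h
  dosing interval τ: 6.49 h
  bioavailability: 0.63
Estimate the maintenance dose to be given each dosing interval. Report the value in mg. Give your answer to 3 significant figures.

74.1 mg

At steady state, F × (Dose/τ) = Css × CL.
Dose = Css × CL × τ / F = 14.5 × 0.4960 × 6.49 / 0.63 = 74.09 mg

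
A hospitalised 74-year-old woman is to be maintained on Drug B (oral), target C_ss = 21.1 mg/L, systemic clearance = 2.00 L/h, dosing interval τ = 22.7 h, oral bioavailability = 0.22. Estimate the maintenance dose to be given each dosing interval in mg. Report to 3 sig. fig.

At steady state, F × (Dose/τ) = Css × CL.
Dose = Css × CL × τ / F = 21.1 × 2.000 × 22.7 / 0.22 = 4354 mg

4350 mg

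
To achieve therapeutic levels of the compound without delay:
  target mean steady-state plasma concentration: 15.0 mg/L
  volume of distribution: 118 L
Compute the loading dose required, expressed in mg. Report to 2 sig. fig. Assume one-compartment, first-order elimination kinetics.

LD = Css × Vd = 15.0 × 118 = 1770 mg

1800 mg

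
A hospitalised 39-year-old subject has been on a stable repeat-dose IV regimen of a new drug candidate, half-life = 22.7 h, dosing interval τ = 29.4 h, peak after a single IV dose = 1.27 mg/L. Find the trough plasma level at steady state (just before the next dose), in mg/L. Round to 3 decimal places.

k = ln2 / t½ = 0.693147 / 22.7 = 0.03054 h⁻¹
e^(−kτ) = e^(−0.03054 × 29.4) = 0.4074
Accumulation ratio R = 1 / (1 − e^(−kτ)) = 1 / (1 − 0.4074) = 1.687
Steady-state trough = C₀ × R × e^(−kτ) = 1.27 × 1.687 × 0.4074 = 0.8729 mg/L

0.873 mg/L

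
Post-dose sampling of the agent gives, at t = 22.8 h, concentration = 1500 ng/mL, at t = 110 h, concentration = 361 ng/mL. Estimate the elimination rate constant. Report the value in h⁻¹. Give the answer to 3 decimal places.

0.016 h⁻¹

k = ln(C₁/C₂) / (t₂ − t₁) = ln(1500/361) / (110 − 22.8)
  = 1.424 / 87.20 = 0.01633 h⁻¹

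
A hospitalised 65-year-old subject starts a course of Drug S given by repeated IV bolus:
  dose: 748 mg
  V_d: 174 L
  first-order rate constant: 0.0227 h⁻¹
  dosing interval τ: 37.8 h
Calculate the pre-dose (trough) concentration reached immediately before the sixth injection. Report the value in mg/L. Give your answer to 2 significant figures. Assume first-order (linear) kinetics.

3.1 mg/L

C₀ per dose = Dose / Vd = 748 / 174 = 4.299 mg/L
Fraction remaining after one interval: r = e^(−kτ) = e^(−0.02270 × 37.8) = 0.4240
Before dose 6, 5 doses have been given (aged 1τ, 2τ, 3τ, 4τ, 5τ).
C_trough = C₀ × (r + r² + … + r^5) = C₀ × r(1−r^5)/(1−r)
        = 4.299 × 0.4240 × (1 − 0.01370) / (1 − 0.4240) = 3.121 mg/L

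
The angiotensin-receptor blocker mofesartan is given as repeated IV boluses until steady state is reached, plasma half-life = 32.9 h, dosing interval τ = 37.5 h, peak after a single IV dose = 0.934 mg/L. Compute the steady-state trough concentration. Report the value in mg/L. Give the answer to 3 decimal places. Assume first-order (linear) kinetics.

k = ln2 / t½ = 0.693147 / 32.9 = 0.02107 h⁻¹
e^(−kτ) = e^(−0.02107 × 37.5) = 0.4538
Accumulation ratio R = 1 / (1 − e^(−kτ)) = 1 / (1 − 0.4538) = 1.831
Steady-state trough = C₀ × R × e^(−kτ) = 0.934 × 1.831 × 0.4538 = 0.7761 mg/L

0.776 mg/L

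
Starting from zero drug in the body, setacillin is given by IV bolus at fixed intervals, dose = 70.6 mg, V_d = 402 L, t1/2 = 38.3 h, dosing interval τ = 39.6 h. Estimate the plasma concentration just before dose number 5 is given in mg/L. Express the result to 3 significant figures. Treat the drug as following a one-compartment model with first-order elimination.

C₀ per dose = Dose / Vd = 70.6 / 402 = 0.1756 mg/L
k = ln2 / t½ = 0.693147 / 38.3 = 0.01810 h⁻¹
Fraction remaining after one interval: r = e^(−kτ) = e^(−0.01810 × 39.6) = 0.4883
Before dose 5, 4 doses have been given (aged 1τ, 2τ, 3τ, 4τ).
C_trough = C₀ × (r + r² + … + r^4) = C₀ × r(1−r^4)/(1−r)
        = 0.1756 × 0.4883 × (1 − 0.05685) / (1 − 0.4883) = 0.1580 mg/L

0.158 mg/L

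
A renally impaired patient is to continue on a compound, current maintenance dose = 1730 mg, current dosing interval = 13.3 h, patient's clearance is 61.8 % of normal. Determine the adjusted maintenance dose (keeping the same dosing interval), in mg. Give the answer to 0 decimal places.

To keep the same average steady-state level, dosing rate must scale with clearance.
CL ratio = 61.8 / 100 = 0.6180
New dose (same interval) = 1730 × 0.6180 = 1069 mg

1069 mg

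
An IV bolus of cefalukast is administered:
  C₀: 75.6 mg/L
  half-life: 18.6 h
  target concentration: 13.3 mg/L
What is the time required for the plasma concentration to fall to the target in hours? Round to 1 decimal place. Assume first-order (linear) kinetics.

46.6 h

k = ln2 / t½ = 0.693147 / 18.6 = 0.03727 h⁻¹
t = ln(C₀ / C) / k = ln(75.60 / 13.3) / 0.03727
  = ln(5.684) / 0.03727 = 1.738 / 0.03727 = 46.63 h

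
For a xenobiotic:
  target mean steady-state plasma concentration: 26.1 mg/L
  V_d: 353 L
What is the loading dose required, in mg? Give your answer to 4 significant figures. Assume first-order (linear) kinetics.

9213 mg

LD = Css × Vd = 26.1 × 353 = 9213 mg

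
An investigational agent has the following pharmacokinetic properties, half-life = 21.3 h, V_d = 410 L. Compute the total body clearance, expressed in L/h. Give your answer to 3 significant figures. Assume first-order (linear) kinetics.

k = ln2 / t½ = 0.693147 / 21.3 = 0.03254 h⁻¹
CL = k × Vd = 0.03254 × 410 = 13.34 L/h

13.3 L/h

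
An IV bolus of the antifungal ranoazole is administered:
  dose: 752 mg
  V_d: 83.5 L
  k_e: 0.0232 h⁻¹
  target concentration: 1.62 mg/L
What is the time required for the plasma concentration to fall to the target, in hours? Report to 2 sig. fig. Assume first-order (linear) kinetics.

74 h

C₀ = Dose / Vd = 752.0 / 83.5 = 9.006 mg/L
t = ln(C₀ / C) / k = ln(9.006 / 1.62) / 0.02320
  = ln(5.559) / 0.02320 = 1.715 / 0.02320 = 73.92 h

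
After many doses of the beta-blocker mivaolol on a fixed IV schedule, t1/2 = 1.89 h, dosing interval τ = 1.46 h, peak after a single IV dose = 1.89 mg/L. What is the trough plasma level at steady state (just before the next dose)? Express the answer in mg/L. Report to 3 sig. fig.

2.67 mg/L

k = ln2 / t½ = 0.693147 / 1.89 = 0.3667 h⁻¹
e^(−kτ) = e^(−0.3667 × 1.46) = 0.5854
Accumulation ratio R = 1 / (1 − e^(−kτ)) = 1 / (1 − 0.5854) = 2.412
Steady-state trough = C₀ × R × e^(−kτ) = 1.89 × 2.412 × 0.5854 = 2.669 mg/L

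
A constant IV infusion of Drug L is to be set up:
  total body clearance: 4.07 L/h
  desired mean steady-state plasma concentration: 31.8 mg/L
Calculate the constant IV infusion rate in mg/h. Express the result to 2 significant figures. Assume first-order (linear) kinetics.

At steady state, infusion rate R₀ = Css × CL = 31.8 × 4.070 = 129.4 mg/h

130 mg/h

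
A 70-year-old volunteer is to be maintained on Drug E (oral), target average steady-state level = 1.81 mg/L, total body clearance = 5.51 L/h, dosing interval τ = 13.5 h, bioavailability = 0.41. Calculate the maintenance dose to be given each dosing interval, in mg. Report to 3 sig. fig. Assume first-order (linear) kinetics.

328 mg

At steady state, F × (Dose/τ) = Css × CL.
Dose = Css × CL × τ / F = 1.81 × 5.510 × 13.5 / 0.41 = 328.4 mg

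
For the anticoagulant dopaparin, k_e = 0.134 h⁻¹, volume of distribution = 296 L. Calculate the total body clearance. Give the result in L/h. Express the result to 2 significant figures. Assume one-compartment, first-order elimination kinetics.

40 L/h

CL = k × Vd = 0.134 × 296 = 39.66 L/h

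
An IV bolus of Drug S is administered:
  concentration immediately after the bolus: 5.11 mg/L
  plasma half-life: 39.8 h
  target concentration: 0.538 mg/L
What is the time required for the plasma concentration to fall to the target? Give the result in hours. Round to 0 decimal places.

k = ln2 / t½ = 0.693147 / 39.8 = 0.01742 h⁻¹
t = ln(C₀ / C) / k = ln(5.110 / 0.538) / 0.01742
  = ln(9.498) / 0.01742 = 2.251 / 0.01742 = 129.2 h

129 h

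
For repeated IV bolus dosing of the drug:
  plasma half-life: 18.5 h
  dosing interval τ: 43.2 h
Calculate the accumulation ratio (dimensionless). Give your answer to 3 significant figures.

k = ln2 / t½ = 0.693147 / 18.5 = 0.03747 h⁻¹
e^(−kτ) = e^(−0.03747 × 43.2) = 0.1982
Accumulation ratio R = 1 / (1 − e^(−kτ)) = 1 / (1 − 0.1982) = 1.247

1.25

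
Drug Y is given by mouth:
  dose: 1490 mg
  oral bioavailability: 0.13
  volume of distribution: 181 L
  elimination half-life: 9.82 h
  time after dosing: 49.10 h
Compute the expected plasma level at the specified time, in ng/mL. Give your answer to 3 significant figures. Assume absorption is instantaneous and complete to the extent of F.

33.4 ng/mL

Amount reaching circulation = F × Dose = 0.13 × 1490 = 193.7 mg
C₀ = F·Dose / Vd = 193.7 / 181 = 1.070 mg/L
k = ln2 / t½ = 0.693147 / 9.82 = 0.07059 h⁻¹
t / t½ = 49.10 / 9.82 = 5 half-lives
C = C₀ × (1/2)^5 = 1.070 × 0.03125 = 0.03344 mg/L
Convert: 0.03344 mg/L × 1000 = 33.44 ng/mL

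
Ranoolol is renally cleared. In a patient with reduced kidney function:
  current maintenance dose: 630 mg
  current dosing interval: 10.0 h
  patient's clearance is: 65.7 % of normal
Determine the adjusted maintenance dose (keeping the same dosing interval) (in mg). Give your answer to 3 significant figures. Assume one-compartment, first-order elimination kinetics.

414 mg

To keep the same average steady-state level, dosing rate must scale with clearance.
CL ratio = 65.7 / 100 = 0.6570
New dose (same interval) = 630 × 0.6570 = 413.9 mg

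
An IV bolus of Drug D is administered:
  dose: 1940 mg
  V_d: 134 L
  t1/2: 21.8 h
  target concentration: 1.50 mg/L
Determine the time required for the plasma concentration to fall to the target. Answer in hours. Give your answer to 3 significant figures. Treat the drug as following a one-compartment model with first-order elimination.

C₀ = Dose / Vd = 1940 / 134 = 14.48 mg/L
k = ln2 / t½ = 0.693147 / 21.8 = 0.03180 h⁻¹
t = ln(C₀ / C) / k = ln(14.48 / 1.50) / 0.03180
  = ln(9.653) / 0.03180 = 2.267 / 0.03180 = 71.29 h

71.3 h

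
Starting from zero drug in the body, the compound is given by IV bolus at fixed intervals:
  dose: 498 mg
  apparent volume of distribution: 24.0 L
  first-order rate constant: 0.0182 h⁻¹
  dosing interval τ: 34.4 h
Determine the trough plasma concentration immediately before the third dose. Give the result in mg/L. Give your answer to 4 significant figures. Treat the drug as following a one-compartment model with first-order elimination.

17.03 mg/L

C₀ per dose = Dose / Vd = 498 / 24.0 = 20.75 mg/L
Fraction remaining after one interval: r = e^(−kτ) = e^(−0.01820 × 34.4) = 0.5347
Before dose 3, 2 doses have been given (aged 1τ, 2τ).
C_trough = C₀ × (r + r²) = 20.75 × (0.5347 + 0.2859) = 17.03 mg/L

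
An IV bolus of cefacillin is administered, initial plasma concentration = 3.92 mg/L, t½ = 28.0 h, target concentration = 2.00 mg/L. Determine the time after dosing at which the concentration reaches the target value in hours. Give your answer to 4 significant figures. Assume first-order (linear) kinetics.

k = ln2 / t½ = 0.693147 / 28.0 = 0.02476 h⁻¹
t = ln(C₀ / C) / k = ln(3.920 / 2.00) / 0.02476
  = ln(1.960) / 0.02476 = 0.6729 / 0.02476 = 27.18 h

27.18 h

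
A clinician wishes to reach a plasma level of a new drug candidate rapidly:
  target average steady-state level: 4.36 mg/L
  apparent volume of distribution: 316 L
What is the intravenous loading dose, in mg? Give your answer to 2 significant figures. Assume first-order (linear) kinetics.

1400 mg

LD = Css × Vd = 4.36 × 316 = 1378 mg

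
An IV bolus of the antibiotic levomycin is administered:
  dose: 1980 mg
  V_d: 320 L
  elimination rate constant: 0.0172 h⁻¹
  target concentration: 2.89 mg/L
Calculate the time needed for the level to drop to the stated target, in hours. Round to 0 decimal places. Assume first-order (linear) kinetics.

C₀ = Dose / Vd = 1980 / 320 = 6.188 mg/L
t = ln(C₀ / C) / k = ln(6.188 / 2.89) / 0.01720
  = ln(2.141) / 0.01720 = 0.7613 / 0.01720 = 44.26 h

44 h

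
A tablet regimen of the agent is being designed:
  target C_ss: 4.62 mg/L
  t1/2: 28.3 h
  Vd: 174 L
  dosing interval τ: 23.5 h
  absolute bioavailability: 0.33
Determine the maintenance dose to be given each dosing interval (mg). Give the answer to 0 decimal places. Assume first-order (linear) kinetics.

k = ln2 / t½ = 0.693147 / 28.3 = 0.02449 h⁻¹
CL = k × Vd = 0.02449 × 174 = 4.261 L/h
At steady state, F × (Dose/τ) = Css × CL.
Dose = Css × CL × τ / F = 4.62 × 4.261 × 23.5 / 0.33 = 1402 mg

1402 mg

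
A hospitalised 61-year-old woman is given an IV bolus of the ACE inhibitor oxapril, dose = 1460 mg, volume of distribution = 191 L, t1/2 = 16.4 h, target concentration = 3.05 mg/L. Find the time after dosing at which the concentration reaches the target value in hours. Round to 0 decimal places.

22 h

C₀ = Dose / Vd = 1460 / 191 = 7.644 mg/L
k = ln2 / t½ = 0.693147 / 16.4 = 0.04227 h⁻¹
t = ln(C₀ / C) / k = ln(7.644 / 3.05) / 0.04227
  = ln(2.506) / 0.04227 = 0.9187 / 0.04227 = 21.73 h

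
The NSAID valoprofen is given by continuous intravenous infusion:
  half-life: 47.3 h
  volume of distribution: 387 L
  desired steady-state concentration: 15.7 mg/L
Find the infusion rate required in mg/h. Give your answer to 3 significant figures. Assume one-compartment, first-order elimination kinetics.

k = ln2 / t½ = 0.693147 / 47.3 = 0.01465 h⁻¹
CL = k × Vd = 0.01465 × 387 = 5.670 L/h
At steady state, infusion rate R₀ = Css × CL = 15.7 × 5.670 = 89.02 mg/h

89.0 mg/h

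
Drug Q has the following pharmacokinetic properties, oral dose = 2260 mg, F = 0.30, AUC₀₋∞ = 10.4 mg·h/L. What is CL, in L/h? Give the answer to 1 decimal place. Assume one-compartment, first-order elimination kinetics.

65.2 L/h

CL = F·Dose / AUC = 0.30 × 2260 / 10.4 = 65.19 L/h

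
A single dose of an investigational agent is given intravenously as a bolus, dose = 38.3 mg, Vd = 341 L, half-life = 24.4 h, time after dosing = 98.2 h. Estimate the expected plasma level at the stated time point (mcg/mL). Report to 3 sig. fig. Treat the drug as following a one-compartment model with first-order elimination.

C₀ = Dose / Vd = 38.30 / 341 = 0.1123 mg/L
k = ln2 / t½ = 0.693147 / 24.4 = 0.02841 h⁻¹
C = C₀ · e^(−k·t) = 0.1123 × e^(−0.02841 × 98.2)
  = 0.1123 × 0.06143 = 0.006899 mg/L
(0.006899 mg/L = 0.006899 mcg/mL)

0.00690 mcg/mL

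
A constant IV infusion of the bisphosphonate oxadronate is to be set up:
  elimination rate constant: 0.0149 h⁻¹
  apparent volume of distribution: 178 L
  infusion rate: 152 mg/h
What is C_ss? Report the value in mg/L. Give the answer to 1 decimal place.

57.3 mg/L

CL = k × Vd = 0.01490 × 178 = 2.652 L/h
At steady state Css = R₀ / CL = 152 / 2.652 = 57.32 mg/L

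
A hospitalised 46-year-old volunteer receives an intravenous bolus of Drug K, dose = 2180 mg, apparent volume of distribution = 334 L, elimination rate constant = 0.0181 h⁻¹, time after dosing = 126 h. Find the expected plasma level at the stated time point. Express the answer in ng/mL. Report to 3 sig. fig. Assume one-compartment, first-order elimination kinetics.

C₀ = Dose / Vd = 2180 / 334 = 6.527 mg/L
C = C₀ · e^(−k·t) = 6.527 × e^(−0.01810 × 126)
  = 6.527 × 0.1022 = 0.6671 mg/L
Convert: 0.6671 mg/L × 1000 = 667.1 ng/mL

667 ng/mL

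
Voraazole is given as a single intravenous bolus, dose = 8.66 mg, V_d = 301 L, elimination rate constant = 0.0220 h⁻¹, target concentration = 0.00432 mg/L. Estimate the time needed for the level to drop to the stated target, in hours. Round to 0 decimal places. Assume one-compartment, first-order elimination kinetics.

C₀ = Dose / Vd = 8.660 / 301 = 0.02877 mg/L
t = ln(C₀ / C) / k = ln(0.02877 / 0.00432) / 0.02200
  = ln(6.660) / 0.02200 = 1.896 / 0.02200 = 86.18 h

86 h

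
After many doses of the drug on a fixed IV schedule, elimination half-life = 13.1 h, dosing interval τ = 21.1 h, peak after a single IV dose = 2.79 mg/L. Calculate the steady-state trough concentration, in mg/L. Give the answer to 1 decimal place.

1.4 mg/L

k = ln2 / t½ = 0.693147 / 13.1 = 0.05291 h⁻¹
e^(−kτ) = e^(−0.05291 × 21.1) = 0.3275
Accumulation ratio R = 1 / (1 − e^(−kτ)) = 1 / (1 − 0.3275) = 1.487
Steady-state trough = C₀ × R × e^(−kτ) = 2.79 × 1.487 × 0.3275 = 1.359 mg/L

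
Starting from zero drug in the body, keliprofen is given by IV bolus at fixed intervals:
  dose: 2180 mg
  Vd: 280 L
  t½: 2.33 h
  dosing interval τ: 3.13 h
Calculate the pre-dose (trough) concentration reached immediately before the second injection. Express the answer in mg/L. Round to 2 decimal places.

3.07 mg/L

C₀ per dose = Dose / Vd = 2180 / 280 = 7.786 mg/L
k = ln2 / t½ = 0.693147 / 2.33 = 0.2975 h⁻¹
Fraction remaining after one interval: r = e^(−kτ) = e^(−0.2975 × 3.13) = 0.3941
Before dose 2, 1 dose has been given (aged 1τ).
C_trough = C₀ × r = 7.786 × 0.3941 = 3.068 mg/L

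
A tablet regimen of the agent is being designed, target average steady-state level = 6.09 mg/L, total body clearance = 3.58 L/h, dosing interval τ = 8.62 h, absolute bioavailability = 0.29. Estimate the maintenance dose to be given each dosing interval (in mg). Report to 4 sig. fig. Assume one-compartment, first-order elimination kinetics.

At steady state, F × (Dose/τ) = Css × CL.
Dose = Css × CL × τ / F = 6.09 × 3.580 × 8.62 / 0.29 = 648.1 mg

648.1 mg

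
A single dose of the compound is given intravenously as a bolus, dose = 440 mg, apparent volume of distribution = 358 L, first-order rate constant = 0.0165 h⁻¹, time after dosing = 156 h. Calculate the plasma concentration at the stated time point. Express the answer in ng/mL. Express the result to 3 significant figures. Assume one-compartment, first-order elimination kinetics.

93.7 ng/mL

C₀ = Dose / Vd = 440.0 / 358 = 1.229 mg/L
C = C₀ · e^(−k·t) = 1.229 × e^(−0.01650 × 156)
  = 1.229 × 0.07623 = 0.09369 mg/L
Convert: 0.09369 mg/L × 1000 = 93.69 ng/mL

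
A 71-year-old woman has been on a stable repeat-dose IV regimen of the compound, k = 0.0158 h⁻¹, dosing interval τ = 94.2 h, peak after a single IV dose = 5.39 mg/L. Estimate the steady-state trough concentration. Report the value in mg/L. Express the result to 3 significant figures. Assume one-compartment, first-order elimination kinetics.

e^(−kτ) = e^(−0.01580 × 94.2) = 0.2257
Accumulation ratio R = 1 / (1 − e^(−kτ)) = 1 / (1 − 0.2257) = 1.291
Steady-state trough = C₀ × R × e^(−kτ) = 5.39 × 1.291 × 0.2257 = 1.571 mg/L

1.57 mg/L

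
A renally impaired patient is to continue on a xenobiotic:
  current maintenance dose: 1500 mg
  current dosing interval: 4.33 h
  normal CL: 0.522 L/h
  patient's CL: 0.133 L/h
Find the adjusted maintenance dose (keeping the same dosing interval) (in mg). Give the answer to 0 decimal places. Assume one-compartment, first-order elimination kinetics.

382 mg

To keep the same average steady-state level, dosing rate must scale with clearance.
CL ratio = 0.133 / 0.522 = 0.2548
New dose (same interval) = 1500 × 0.2548 = 382.2 mg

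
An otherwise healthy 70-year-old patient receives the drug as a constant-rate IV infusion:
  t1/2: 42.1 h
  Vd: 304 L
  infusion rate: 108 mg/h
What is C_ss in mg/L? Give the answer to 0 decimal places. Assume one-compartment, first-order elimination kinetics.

22 mg/L

k = ln2 / t½ = 0.693147 / 42.1 = 0.01646 h⁻¹
CL = k × Vd = 0.01646 × 304 = 5.004 L/h
At steady state Css = R₀ / CL = 108 / 5.004 = 21.58 mg/L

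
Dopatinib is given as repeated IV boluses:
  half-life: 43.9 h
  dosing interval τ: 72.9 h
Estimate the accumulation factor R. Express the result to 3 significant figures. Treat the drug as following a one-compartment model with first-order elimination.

1.46

k = ln2 / t½ = 0.693147 / 43.9 = 0.01579 h⁻¹
e^(−kτ) = e^(−0.01579 × 72.9) = 0.3163
Accumulation ratio R = 1 / (1 − e^(−kτ)) = 1 / (1 − 0.3163) = 1.463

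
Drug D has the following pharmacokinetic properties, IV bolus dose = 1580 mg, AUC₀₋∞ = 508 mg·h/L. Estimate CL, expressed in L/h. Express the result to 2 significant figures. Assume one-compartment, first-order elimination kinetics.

CL = Dose / AUC = 1580 / 508 = 3.110 L/h

3.1 L/h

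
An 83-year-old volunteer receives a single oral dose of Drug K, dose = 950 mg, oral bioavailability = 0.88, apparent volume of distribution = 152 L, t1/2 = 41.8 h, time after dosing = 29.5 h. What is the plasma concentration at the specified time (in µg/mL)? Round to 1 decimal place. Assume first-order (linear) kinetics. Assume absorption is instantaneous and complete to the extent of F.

3.4 µg/mL

Amount reaching circulation = F × Dose = 0.88 × 950.0 = 836.0 mg
C₀ = F·Dose / Vd = 836.0 / 152 = 5.500 mg/L
k = ln2 / t½ = 0.693147 / 41.8 = 0.01658 h⁻¹
C = C₀ · e^(−k·t) = 5.500 × e^(−0.01658 × 29.5)
  = 5.500 × 0.6132 = 3.373 mg/L
(3.373 mg/L = 3.373 µg/mL)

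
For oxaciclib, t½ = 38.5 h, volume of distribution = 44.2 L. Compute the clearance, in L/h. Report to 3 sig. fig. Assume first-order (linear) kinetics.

0.796 L/h

k = ln2 / t½ = 0.693147 / 38.5 = 0.01800 h⁻¹
CL = k × Vd = 0.01800 × 44.2 = 0.7956 L/h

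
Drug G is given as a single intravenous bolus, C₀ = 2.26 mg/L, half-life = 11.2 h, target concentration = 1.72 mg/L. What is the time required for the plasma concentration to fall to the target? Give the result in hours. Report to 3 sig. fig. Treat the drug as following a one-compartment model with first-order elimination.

4.41 h

k = ln2 / t½ = 0.693147 / 11.2 = 0.06189 h⁻¹
t = ln(C₀ / C) / k = ln(2.260 / 1.72) / 0.06189
  = ln(1.314) / 0.06189 = 0.2731 / 0.06189 = 4.413 h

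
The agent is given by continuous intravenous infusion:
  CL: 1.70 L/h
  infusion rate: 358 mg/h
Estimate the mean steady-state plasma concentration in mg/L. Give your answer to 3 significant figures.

211 mg/L

At steady state Css = R₀ / CL = 358 / 1.700 = 210.6 mg/L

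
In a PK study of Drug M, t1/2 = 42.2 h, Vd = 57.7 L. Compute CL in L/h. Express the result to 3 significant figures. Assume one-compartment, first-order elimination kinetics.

k = ln2 / t½ = 0.693147 / 42.2 = 0.01643 h⁻¹
CL = k × Vd = 0.01643 × 57.7 = 0.9480 L/h

0.948 L/h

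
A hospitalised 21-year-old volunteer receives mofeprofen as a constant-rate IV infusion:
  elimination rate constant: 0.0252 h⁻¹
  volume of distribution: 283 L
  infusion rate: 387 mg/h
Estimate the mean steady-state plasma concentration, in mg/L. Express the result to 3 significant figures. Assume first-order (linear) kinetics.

CL = k × Vd = 0.02520 × 283 = 7.132 L/h
At steady state Css = R₀ / CL = 387 / 7.132 = 54.26 mg/L

54.3 mg/L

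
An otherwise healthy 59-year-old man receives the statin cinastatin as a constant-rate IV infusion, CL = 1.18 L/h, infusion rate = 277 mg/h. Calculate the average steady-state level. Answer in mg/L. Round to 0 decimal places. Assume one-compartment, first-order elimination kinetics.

At steady state Css = R₀ / CL = 277 / 1.180 = 234.7 mg/L

235 mg/L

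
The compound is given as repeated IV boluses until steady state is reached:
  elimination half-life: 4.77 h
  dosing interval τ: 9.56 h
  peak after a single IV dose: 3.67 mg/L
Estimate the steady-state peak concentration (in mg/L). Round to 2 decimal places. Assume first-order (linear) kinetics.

4.89 mg/L

k = ln2 / t½ = 0.693147 / 4.77 = 0.1453 h⁻¹
e^(−kτ) = e^(−0.1453 × 9.56) = 0.2493
Accumulation ratio R = 1 / (1 − e^(−kτ)) = 1 / (1 − 0.2493) = 1.332
Steady-state peak = C₀ × R = 3.67 × 1.332 = 4.888 mg/L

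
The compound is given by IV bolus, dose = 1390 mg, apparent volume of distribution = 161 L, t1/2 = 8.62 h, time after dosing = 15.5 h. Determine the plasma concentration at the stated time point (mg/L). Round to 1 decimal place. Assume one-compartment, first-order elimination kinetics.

C₀ = Dose / Vd = 1390 / 161 = 8.634 mg/L
k = ln2 / t½ = 0.693147 / 8.62 = 0.08041 h⁻¹
C = C₀ · e^(−k·t) = 8.634 × e^(−0.08041 × 15.5)
  = 8.634 × 0.2876 = 2.483 mg/L

2.5 mg/L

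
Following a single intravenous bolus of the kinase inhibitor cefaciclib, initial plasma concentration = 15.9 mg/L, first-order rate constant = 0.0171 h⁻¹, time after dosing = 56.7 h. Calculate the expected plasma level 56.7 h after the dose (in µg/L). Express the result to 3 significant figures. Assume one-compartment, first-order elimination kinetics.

6030 µg/L

C = C₀ · e^(−k·t) = 15.90 × e^(−0.01710 × 56.7)
  = 15.90 × 0.3792 = 6.029 mg/L
Convert: 6.029 mg/L × 1000 = 6029 µg/L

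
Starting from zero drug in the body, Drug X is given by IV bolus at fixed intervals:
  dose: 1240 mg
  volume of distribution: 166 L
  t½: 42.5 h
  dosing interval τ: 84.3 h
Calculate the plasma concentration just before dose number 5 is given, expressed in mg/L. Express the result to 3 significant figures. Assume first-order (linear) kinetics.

C₀ per dose = Dose / Vd = 1240 / 166 = 7.470 mg/L
k = ln2 / t½ = 0.693147 / 42.5 = 0.01631 h⁻¹
Fraction remaining after one interval: r = e^(−kτ) = e^(−0.01631 × 84.3) = 0.2529
Before dose 5, 4 doses have been given (aged 1τ, 2τ, 3τ, 4τ).
C_trough = C₀ × (r + r² + … + r^4) = C₀ × r(1−r^4)/(1−r)
        = 7.470 × 0.2529 × (1 − 0.004091) / (1 − 0.2529) = 2.518 mg/L

2.52 mg/L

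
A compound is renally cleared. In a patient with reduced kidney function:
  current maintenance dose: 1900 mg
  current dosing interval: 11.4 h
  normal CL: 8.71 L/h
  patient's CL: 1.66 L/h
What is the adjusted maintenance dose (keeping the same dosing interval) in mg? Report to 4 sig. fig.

362.1 mg

To keep the same average steady-state level, dosing rate must scale with clearance.
CL ratio = 1.66 / 8.71 = 0.1906
New dose (same interval) = 1900 × 0.1906 = 362.1 mg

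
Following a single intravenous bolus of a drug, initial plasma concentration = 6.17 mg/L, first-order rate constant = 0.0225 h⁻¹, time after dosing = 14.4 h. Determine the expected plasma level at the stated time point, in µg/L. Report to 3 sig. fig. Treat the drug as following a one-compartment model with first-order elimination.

4460 µg/L

C = C₀ · e^(−k·t) = 6.170 × e^(−0.02250 × 14.4)
  = 6.170 × 0.7233 = 4.463 mg/L
Convert: 4.463 mg/L × 1000 = 4463 µg/L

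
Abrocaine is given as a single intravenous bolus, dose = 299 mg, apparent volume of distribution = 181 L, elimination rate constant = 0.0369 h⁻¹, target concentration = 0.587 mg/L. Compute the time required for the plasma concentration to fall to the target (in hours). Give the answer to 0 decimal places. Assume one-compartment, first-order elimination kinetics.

28 h

C₀ = Dose / Vd = 299.0 / 181 = 1.652 mg/L
t = ln(C₀ / C) / k = ln(1.652 / 0.587) / 0.03690
  = ln(2.814) / 0.03690 = 1.035 / 0.03690 = 28.05 h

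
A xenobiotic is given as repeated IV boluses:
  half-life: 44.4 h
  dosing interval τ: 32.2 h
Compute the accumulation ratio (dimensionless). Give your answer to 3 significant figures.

k = ln2 / t½ = 0.693147 / 44.4 = 0.01561 h⁻¹
e^(−kτ) = e^(−0.01561 × 32.2) = 0.6049
Accumulation ratio R = 1 / (1 − e^(−kτ)) = 1 / (1 − 0.6049) = 2.531

2.53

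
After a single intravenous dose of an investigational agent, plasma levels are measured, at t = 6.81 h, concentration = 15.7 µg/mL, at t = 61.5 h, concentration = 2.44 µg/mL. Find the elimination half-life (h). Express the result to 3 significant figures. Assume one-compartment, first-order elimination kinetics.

20.4 h

k = ln(C₁/C₂) / (t₂ − t₁) = ln(15.7/2.44) / (61.5 − 6.81)
  = 1.862 / 54.69 = 0.03405 h⁻¹
t½ = ln2 / k = 0.693147 / 0.03405 = 20.36 h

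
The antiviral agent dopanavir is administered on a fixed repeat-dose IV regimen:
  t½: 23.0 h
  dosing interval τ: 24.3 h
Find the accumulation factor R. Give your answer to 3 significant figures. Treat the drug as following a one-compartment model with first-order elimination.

k = ln2 / t½ = 0.693147 / 23.0 = 0.03014 h⁻¹
e^(−kτ) = e^(−0.03014 × 24.3) = 0.4808
Accumulation ratio R = 1 / (1 − e^(−kτ)) = 1 / (1 − 0.4808) = 1.926

1.93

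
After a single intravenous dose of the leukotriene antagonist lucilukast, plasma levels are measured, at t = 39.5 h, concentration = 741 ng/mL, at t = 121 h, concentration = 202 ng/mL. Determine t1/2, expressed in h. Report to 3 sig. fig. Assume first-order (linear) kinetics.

k = ln(C₁/C₂) / (t₂ − t₁) = ln(741/202) / (121 − 39.5)
  = 1.300 / 81.50 = 0.01595 h⁻¹
t½ = ln2 / k = 0.693147 / 0.01595 = 43.46 h

43.5 h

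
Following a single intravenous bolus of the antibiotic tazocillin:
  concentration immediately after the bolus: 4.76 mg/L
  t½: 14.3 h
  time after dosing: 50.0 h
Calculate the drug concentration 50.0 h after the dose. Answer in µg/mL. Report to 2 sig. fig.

0.42 µg/mL

k = ln2 / t½ = 0.693147 / 14.3 = 0.04847 h⁻¹
C = C₀ · e^(−k·t) = 4.760 × e^(−0.04847 × 50.0)
  = 4.760 × 0.08861 = 0.4218 mg/L
(0.4218 mg/L = 0.4218 µg/mL)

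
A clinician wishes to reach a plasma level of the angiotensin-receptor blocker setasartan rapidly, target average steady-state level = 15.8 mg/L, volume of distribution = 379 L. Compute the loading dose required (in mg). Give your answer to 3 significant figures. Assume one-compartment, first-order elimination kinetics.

5990 mg

LD = Css × Vd = 15.8 × 379 = 5988 mg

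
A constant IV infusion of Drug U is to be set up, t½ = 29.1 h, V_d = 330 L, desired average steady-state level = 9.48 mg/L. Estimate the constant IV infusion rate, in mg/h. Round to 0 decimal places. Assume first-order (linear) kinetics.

k = ln2 / t½ = 0.693147 / 29.1 = 0.02382 h⁻¹
CL = k × Vd = 0.02382 × 330 = 7.861 L/h
At steady state, infusion rate R₀ = Css × CL = 9.48 × 7.861 = 74.52 mg/h

75 mg/h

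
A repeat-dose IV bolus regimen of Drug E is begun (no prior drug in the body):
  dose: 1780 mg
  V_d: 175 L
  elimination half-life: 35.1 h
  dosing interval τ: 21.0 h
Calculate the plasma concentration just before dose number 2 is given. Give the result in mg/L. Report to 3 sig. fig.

6.72 mg/L

C₀ per dose = Dose / Vd = 1780 / 175 = 10.17 mg/L
k = ln2 / t½ = 0.693147 / 35.1 = 0.01975 h⁻¹
Fraction remaining after one interval: r = e^(−kτ) = e^(−0.01975 × 21.0) = 0.6605
Before dose 2, 1 dose has been given (aged 1τ).
C_trough = C₀ × r = 10.17 × 0.6605 = 6.717 mg/L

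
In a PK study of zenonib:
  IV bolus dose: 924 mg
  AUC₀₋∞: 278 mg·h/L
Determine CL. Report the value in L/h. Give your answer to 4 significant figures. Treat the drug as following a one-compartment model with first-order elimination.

3.324 L/h

CL = Dose / AUC = 924 / 278 = 3.324 L/h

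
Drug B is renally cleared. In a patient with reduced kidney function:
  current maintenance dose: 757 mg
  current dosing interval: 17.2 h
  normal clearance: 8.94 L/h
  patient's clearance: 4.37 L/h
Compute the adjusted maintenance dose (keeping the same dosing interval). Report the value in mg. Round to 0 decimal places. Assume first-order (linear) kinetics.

To keep the same average steady-state level, dosing rate must scale with clearance.
CL ratio = 4.37 / 8.94 = 0.4888
New dose (same interval) = 757 × 0.4888 = 370.0 mg

370 mg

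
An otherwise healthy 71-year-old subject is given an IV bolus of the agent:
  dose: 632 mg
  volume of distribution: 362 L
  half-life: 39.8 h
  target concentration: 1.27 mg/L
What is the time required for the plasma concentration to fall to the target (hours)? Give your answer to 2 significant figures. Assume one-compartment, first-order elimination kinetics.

C₀ = Dose / Vd = 632.0 / 362 = 1.746 mg/L
k = ln2 / t½ = 0.693147 / 39.8 = 0.01742 h⁻¹
t = ln(C₀ / C) / k = ln(1.746 / 1.27) / 0.01742
  = ln(1.375) / 0.01742 = 0.3185 / 0.01742 = 18.28 h

18 h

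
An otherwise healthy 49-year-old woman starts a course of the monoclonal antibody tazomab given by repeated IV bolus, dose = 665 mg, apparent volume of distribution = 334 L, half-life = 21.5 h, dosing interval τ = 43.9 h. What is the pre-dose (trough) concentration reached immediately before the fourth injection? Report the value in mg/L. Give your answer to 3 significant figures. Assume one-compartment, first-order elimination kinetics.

C₀ per dose = Dose / Vd = 665 / 334 = 1.991 mg/L
k = ln2 / t½ = 0.693147 / 21.5 = 0.03224 h⁻¹
Fraction remaining after one interval: r = e^(−kτ) = e^(−0.03224 × 43.9) = 0.2428
Before dose 4, 3 doses have been given (aged 1τ, 2τ, 3τ).
C_trough = C₀ × (r + r² + … + r^3) = C₀ × r(1−r^3)/(1−r)
        = 1.991 × 0.2428 × (1 − 0.01431) / (1 − 0.2428) = 0.6293 mg/L

0.629 mg/L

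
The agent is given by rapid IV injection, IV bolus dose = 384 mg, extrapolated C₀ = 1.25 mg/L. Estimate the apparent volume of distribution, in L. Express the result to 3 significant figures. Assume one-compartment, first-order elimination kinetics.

Vd = Dose / C₀ = 384.0 / 1.25 = 307.2 L

307 L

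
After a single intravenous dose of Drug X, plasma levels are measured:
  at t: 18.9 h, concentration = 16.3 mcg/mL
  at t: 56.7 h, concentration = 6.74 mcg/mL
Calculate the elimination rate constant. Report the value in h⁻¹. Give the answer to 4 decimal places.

0.0234 h⁻¹

k = ln(C₁/C₂) / (t₂ − t₁) = ln(16.3/6.74) / (56.7 − 18.9)
  = 0.8831 / 37.80 = 0.02336 h⁻¹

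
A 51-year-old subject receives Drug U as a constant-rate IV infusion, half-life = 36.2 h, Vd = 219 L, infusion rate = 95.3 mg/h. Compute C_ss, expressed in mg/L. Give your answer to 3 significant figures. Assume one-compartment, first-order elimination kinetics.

22.7 mg/L

k = ln2 / t½ = 0.693147 / 36.2 = 0.01915 h⁻¹
CL = k × Vd = 0.01915 × 219 = 4.194 L/h
At steady state Css = R₀ / CL = 95.3 / 4.194 = 22.72 mg/L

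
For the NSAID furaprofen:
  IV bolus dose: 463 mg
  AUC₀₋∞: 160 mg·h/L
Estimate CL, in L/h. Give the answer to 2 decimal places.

2.89 L/h

CL = Dose / AUC = 463 / 160 = 2.894 L/h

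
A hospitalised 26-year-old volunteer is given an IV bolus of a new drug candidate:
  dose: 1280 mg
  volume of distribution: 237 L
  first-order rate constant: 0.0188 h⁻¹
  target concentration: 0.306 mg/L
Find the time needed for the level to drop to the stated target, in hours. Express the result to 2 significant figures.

C₀ = Dose / Vd = 1280 / 237 = 5.401 mg/L
t = ln(C₀ / C) / k = ln(5.401 / 0.306) / 0.01880
  = ln(17.65) / 0.01880 = 2.871 / 0.01880 = 152.7 h

150 h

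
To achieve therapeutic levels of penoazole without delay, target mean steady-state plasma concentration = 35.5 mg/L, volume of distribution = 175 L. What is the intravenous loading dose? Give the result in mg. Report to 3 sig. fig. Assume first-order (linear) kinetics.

6210 mg

LD = Css × Vd = 35.5 × 175 = 6213 mg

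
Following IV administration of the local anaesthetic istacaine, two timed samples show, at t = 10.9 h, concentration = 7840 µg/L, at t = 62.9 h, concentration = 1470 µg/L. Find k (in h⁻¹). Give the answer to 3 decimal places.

0.032 h⁻¹

k = ln(C₁/C₂) / (t₂ − t₁) = ln(7840/1470) / (62.9 − 10.9)
  = 1.674 / 52.00 = 0.03219 h⁻¹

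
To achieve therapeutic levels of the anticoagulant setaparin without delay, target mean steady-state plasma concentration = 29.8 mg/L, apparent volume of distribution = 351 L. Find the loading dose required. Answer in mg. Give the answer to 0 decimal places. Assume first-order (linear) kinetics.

10460 mg

LD = Css × Vd = 29.8 × 351 = 10460 mg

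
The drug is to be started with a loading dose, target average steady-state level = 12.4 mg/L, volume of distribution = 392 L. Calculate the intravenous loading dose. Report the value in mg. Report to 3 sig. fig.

LD = Css × Vd = 12.4 × 392 = 4861 mg

4860 mg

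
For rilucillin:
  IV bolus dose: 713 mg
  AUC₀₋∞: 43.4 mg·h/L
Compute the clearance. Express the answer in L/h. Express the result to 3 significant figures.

16.4 L/h

CL = Dose / AUC = 713 / 43.4 = 16.43 L/h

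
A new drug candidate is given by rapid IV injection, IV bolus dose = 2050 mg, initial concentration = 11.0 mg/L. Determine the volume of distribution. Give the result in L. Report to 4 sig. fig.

Vd = Dose / C₀ = 2050 / 11.0 = 186.4 L

186.4 L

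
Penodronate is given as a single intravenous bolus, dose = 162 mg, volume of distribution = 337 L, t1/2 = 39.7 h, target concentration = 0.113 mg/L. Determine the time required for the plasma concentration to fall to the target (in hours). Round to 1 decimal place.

C₀ = Dose / Vd = 162.0 / 337 = 0.4807 mg/L
k = ln2 / t½ = 0.693147 / 39.7 = 0.01746 h⁻¹
t = ln(C₀ / C) / k = ln(0.4807 / 0.113) / 0.01746
  = ln(4.254) / 0.01746 = 1.448 / 0.01746 = 82.93 h

82.9 h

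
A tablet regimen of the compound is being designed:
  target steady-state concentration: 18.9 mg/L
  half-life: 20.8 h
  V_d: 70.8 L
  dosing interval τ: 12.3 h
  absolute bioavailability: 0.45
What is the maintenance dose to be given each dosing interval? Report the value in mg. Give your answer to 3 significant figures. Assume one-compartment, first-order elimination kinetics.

1220 mg

k = ln2 / t½ = 0.693147 / 20.8 = 0.03332 h⁻¹
CL = k × Vd = 0.03332 × 70.8 = 2.359 L/h
At steady state, F × (Dose/τ) = Css × CL.
Dose = Css × CL × τ / F = 18.9 × 2.359 × 12.3 / 0.45 = 1219 mg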